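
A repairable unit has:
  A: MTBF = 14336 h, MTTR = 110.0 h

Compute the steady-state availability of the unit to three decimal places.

A(A) = MTBF/(MTBF+MTTR) = 14336/(14336+110.0) = 0.992

0.992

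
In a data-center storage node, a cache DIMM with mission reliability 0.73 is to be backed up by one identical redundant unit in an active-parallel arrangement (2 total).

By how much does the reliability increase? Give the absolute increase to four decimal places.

R_before = 0.73
R_after = 1 − (1 − 0.73)^2 = 0.9271
ΔR = 0.9271 − 0.73 = 0.1971

0.1971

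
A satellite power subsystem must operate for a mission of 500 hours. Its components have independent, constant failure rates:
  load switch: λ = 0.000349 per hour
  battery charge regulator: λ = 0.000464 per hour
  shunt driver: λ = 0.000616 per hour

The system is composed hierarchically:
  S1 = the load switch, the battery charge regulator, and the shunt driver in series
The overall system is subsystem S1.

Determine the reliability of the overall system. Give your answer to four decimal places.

0.4894

R(load switch) = exp(−0.000349 × 500) = 0.839877
R(battery charge regulator) = exp(−0.000464 × 500) = 0.792946
R(shunt driver) = exp(−0.000616 × 500) = 0.734915
Series (load switch, battery charge regulator, and shunt driver): 0.839877 × 0.792946 × 0.734915 = 0.4894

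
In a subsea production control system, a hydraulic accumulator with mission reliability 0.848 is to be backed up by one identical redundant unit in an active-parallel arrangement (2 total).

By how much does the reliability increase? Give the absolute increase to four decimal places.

0.1289

R_before = 0.848
R_after = 1 − (1 − 0.848)^2 = 0.9769
ΔR = 0.9769 − 0.848 = 0.1289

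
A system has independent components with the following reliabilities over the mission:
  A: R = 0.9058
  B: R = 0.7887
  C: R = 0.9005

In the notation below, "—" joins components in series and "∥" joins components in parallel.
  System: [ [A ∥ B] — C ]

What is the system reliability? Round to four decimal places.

Parallel (A and B): 1 − (1 − 0.905800)(1 − 0.788700) = 0.980096
Series ([0.980096] and C): 0.980096 × 0.900500 = 0.8826

0.8826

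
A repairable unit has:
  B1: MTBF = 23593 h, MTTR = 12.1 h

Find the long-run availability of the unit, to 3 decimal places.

A(B1) = MTBF/(MTBF+MTTR) = 23593/(23593+12.1) = 0.999

0.999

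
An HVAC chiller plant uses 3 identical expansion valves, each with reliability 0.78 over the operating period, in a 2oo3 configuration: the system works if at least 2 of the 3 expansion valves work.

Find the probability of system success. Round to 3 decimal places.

R = Σ_{i=2}^{3} C(3,i) p^i (1−p)^{3−i} with p = 0.78
C(3,2)·0.78^2·0.22^1 = 0.40154
C(3,3)·0.78^3·0.22^0 = 0.47455
Sum = 0.876

0.876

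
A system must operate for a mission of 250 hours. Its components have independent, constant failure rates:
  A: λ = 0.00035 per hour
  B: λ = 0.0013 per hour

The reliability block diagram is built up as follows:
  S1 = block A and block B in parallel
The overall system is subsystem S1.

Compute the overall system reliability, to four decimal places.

0.9768

R(A) = exp(−0.00035 × 250) = 0.916219
R(B) = exp(−0.0013 × 250) = 0.722527
Parallel (A and B): 1 − (1 − 0.916219)(1 − 0.722527) = 0.9768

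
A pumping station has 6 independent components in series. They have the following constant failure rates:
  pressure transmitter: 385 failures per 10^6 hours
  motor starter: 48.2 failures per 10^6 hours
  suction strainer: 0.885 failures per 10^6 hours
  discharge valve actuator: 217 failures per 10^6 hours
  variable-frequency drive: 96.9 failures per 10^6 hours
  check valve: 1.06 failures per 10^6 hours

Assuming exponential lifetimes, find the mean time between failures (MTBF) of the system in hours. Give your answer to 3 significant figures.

Series of exponential components: λ_sys = Σ λ_i
λ_sys = 0.000385 + 0.0000482 + 0.000000885 + 0.000217 + 0.0000969 + 0.00000106 = 7.4904e-04 /h
MTBF = 1 / λ_sys = 1340 h

1340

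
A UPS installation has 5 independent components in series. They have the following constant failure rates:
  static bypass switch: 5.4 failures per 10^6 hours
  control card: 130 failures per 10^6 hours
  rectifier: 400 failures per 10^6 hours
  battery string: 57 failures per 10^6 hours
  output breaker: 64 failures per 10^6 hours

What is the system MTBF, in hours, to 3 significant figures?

Series of exponential components: λ_sys = Σ λ_i
λ_sys = 0.0000054 + 0.00013 + 0.00040 + 0.000057 + 0.000064 = 6.5640e-04 /h
MTBF = 1 / λ_sys = 1520 h

1520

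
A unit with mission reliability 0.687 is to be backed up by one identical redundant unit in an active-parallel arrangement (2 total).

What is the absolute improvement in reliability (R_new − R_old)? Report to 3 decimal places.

R_before = 0.687
R_after = 1 − (1 − 0.687)^2 = 0.902
ΔR = 0.902 − 0.687 = 0.215

0.215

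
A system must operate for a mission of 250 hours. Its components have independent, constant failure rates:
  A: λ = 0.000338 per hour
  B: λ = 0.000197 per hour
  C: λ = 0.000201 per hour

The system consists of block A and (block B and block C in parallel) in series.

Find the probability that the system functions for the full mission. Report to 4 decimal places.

R(A) = exp(−0.000338 × 250) = 0.918972
R(B) = exp(−0.000197 × 250) = 0.951943
R(C) = exp(−0.000201 × 250) = 0.950992
Parallel (B and C): 1 − (1 − 0.951943)(1 − 0.950992) = 0.997645
Series (A and [0.997645]): 0.918972 × 0.997645 = 0.9168

0.9168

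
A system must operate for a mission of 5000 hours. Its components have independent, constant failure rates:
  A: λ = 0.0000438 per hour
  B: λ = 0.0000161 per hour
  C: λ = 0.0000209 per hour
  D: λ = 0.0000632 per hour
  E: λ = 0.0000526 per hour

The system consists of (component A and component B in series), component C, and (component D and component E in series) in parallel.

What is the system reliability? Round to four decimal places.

R(A) = exp(−0.0000438 × 5000) = 0.803322
R(B) = exp(−0.0000161 × 5000) = 0.922655
R(C) = exp(−0.0000209 × 5000) = 0.900775
R(D) = exp(−0.0000632 × 5000) = 0.729059
R(E) = exp(−0.0000526 × 5000) = 0.768742
Series (A and B): 0.803322 × 0.922655 = 0.741189
Series (D and E): 0.729059 × 0.768742 = 0.560458
Parallel ([0.741189], C, and [0.560458]): 1 − (1 − 0.741189)(1 − 0.900775)(1 − 0.560458) = 0.9887

0.9887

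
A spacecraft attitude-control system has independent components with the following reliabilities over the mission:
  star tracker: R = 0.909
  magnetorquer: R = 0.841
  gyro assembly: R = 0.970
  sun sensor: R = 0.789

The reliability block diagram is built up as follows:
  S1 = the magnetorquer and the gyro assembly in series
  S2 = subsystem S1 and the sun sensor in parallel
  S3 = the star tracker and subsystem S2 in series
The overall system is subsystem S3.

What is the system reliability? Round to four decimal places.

Series (magnetorquer and gyro assembly): 0.841000 × 0.970000 = 0.815770
Parallel ([0.815770] and sun sensor): 1 − (1 − 0.815770)(1 − 0.789000) = 0.961127
Series (star tracker and [0.961127]): 0.909000 × 0.961127 = 0.8737

0.8737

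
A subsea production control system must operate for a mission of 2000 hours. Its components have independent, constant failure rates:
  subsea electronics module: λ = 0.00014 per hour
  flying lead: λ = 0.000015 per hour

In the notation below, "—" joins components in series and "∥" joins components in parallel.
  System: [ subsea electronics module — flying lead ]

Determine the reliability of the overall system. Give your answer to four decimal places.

0.7334

R(subsea electronics module) = exp(−0.00014 × 2000) = 0.755784
R(flying lead) = exp(−0.000015 × 2000) = 0.970446
Series (subsea electronics module and flying lead): 0.755784 × 0.970446 = 0.7334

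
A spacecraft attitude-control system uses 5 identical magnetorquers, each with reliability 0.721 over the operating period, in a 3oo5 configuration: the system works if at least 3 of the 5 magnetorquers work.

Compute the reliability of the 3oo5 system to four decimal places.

0.8636

R = Σ_{i=3}^{5} C(5,i) p^i (1−p)^{5−i} with p = 0.721
C(5,3)·0.721^3·0.279^2 = 0.291752
C(5,4)·0.721^4·0.279^1 = 0.376977
C(5,5)·0.721^5·0.279^0 = 0.194839
Sum = 0.8636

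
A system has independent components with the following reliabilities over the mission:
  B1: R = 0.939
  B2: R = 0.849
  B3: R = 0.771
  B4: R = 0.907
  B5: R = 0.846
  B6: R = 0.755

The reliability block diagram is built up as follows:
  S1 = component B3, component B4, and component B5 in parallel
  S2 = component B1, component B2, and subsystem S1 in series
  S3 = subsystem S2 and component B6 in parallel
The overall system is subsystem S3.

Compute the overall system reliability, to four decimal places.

Parallel (B3, B4, and B5): 1 − (1 − 0.771000)(1 − 0.907000)(1 − 0.846000) = 0.996720
Series (B1, B2, and [0.996720]): 0.939000 × 0.849000 × 0.996720 = 0.794596
Parallel ([0.794596] and B6): 1 − (1 − 0.794596)(1 − 0.755000) = 0.9497

0.9497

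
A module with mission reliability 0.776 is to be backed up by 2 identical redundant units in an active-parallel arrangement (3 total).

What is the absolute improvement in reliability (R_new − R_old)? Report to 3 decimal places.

0.213

R_before = 0.776
R_after = 1 − (1 − 0.776)^3 = 0.989
ΔR = 0.989 − 0.776 = 0.213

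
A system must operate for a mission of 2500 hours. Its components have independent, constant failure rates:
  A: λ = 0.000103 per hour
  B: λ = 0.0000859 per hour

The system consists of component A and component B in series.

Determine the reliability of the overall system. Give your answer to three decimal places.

R(A) = exp(−0.000103 × 2500) = 0.77298
R(B) = exp(−0.0000859 × 2500) = 0.80674
Series (A and B): 0.77298 × 0.80674 = 0.624

0.624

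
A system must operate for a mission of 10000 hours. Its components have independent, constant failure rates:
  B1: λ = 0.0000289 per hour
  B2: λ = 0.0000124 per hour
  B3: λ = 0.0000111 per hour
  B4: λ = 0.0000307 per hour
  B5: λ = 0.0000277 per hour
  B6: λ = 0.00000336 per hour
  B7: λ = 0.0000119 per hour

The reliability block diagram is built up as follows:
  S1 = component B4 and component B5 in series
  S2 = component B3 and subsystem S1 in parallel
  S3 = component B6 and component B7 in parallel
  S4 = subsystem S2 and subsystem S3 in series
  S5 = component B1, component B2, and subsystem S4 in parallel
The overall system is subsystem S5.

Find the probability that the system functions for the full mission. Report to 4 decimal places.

0.9985

R(B1) = exp(−0.0000289 × 10000) = 0.749012
R(B2) = exp(−0.0000124 × 10000) = 0.883380
R(B3) = exp(−0.0000111 × 10000) = 0.894939
R(B4) = exp(−0.0000307 × 10000) = 0.735651
R(B5) = exp(−0.0000277 × 10000) = 0.758054
R(B6) = exp(−0.00000336 × 10000) = 0.966958
R(B7) = exp(−0.0000119 × 10000) = 0.887808
Series (B4 and B5): 0.735651 × 0.758054 = 0.557663
Parallel (B3 and [0.557663]): 1 − (1 − 0.894939)(1 − 0.557663) = 0.953528
Parallel (B6 and B7): 1 − (1 − 0.966958)(1 − 0.887808) = 0.996293
Series ([0.953528] and [0.996293]): 0.953528 × 0.996293 = 0.949993
Parallel (B1, B2, and [0.949993]): 1 − (1 − 0.749012)(1 − 0.883380)(1 − 0.949993) = 0.9985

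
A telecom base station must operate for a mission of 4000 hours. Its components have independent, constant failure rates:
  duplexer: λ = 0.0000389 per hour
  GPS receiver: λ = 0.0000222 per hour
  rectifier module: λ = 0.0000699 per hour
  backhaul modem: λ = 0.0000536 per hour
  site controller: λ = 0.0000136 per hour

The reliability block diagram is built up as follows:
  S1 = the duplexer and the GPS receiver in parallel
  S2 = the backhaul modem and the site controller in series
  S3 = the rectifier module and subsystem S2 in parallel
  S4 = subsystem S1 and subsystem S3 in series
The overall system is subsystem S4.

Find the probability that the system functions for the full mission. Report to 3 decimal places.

R(duplexer) = exp(−0.0000389 × 4000) = 0.85590
R(GPS receiver) = exp(−0.0000222 × 4000) = 0.91503
R(rectifier module) = exp(−0.0000699 × 4000) = 0.75609
R(backhaul modem) = exp(−0.0000536 × 4000) = 0.80703
R(site controller) = exp(−0.0000136 × 4000) = 0.94705
Parallel (duplexer and GPS receiver): 1 − (1 − 0.85590)(1 − 0.91503) = 0.98776
Series (backhaul modem and site controller): 0.80703 × 0.94705 = 0.76430
Parallel (rectifier module and [0.76430]): 1 − (1 − 0.75609)(1 − 0.76430) = 0.94251
Series ([0.98776] and [0.94251]): 0.98776 × 0.94251 = 0.931

0.931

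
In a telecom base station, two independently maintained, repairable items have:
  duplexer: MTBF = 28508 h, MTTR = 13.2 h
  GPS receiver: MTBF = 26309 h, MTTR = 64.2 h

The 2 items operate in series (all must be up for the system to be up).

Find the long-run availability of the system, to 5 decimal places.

A(duplexer) = MTBF/(MTBF+MTTR) = 28508/(28508+13.2) = 0.999537
A(GPS receiver) = MTBF/(MTBF+MTTR) = 26309/(26309+64.2) = 0.997566
Series availability: 0.999537 × 0.997566 = 0.99710

0.99710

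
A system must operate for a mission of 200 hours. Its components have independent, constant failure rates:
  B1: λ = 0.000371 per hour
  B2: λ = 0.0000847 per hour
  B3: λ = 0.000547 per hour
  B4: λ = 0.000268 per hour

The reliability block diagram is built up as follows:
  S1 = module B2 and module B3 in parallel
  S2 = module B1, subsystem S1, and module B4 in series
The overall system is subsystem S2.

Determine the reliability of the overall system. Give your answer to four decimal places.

0.8785

R(B1) = exp(−0.000371 × 200) = 0.928486
R(B2) = exp(−0.0000847 × 200) = 0.983203
R(B3) = exp(−0.000547 × 200) = 0.896372
R(B4) = exp(−0.000268 × 200) = 0.947811
Parallel (B2 and B3): 1 − (1 − 0.983203)(1 − 0.896372) = 0.998259
Series (B1, [0.998259], and B4): 0.928486 × 0.998259 × 0.947811 = 0.8785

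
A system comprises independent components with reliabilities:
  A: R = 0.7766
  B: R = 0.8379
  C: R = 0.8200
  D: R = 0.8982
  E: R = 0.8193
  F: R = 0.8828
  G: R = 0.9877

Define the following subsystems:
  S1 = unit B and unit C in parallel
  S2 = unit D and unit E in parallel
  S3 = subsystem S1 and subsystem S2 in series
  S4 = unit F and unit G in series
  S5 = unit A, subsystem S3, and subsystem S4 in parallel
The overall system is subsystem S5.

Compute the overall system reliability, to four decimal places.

0.9987

Parallel (B and C): 1 − (1 − 0.837900)(1 − 0.820000) = 0.970822
Parallel (D and E): 1 − (1 − 0.898200)(1 − 0.819300) = 0.981605
Series ([0.970822] and [0.981605]): 0.970822 × 0.981605 = 0.952964
Series (F and G): 0.882800 × 0.987700 = 0.871942
Parallel (A, [0.952964], and [0.871942]): 1 − (1 − 0.776600)(1 − 0.952964)(1 − 0.871942) = 0.9987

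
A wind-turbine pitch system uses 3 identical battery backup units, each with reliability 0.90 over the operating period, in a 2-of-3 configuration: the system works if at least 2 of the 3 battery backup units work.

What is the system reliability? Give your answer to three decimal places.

0.972

R = Σ_{i=2}^{3} C(3,i) p^i (1−p)^{3−i} with p = 0.90
C(3,2)·0.90^2·0.10^1 = 0.24300
C(3,3)·0.90^3·0.10^0 = 0.72900
Sum = 0.972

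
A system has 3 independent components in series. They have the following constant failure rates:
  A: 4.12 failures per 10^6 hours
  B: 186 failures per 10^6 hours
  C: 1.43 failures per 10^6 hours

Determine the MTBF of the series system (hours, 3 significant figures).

Series of exponential components: λ_sys = Σ λ_i
λ_sys = 0.00000412 + 0.000186 + 0.00000143 = 1.9155e-04 /h
MTBF = 1 / λ_sys = 5220 h

5220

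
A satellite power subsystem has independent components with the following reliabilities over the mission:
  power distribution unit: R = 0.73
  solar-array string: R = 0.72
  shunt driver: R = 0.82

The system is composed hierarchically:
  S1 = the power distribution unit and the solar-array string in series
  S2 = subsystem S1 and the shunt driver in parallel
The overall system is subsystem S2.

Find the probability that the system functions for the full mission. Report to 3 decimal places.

0.915

Series (power distribution unit and solar-array string): 0.73000 × 0.72000 = 0.52560
Parallel ([0.52560] and shunt driver): 1 − (1 − 0.52560)(1 − 0.82000) = 0.915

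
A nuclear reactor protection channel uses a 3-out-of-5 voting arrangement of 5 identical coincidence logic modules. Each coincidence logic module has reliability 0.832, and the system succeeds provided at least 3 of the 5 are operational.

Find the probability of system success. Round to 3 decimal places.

0.964

R = Σ_{i=3}^{5} C(5,i) p^i (1−p)^{5−i} with p = 0.832
C(5,3)·0.832^3·0.168^2 = 0.16255
C(5,4)·0.832^4·0.168^1 = 0.40251
C(5,5)·0.832^5·0.168^0 = 0.39867
Sum = 0.964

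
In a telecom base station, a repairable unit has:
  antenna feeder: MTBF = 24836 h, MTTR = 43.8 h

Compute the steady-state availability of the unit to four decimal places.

A(antenna feeder) = MTBF/(MTBF+MTTR) = 24836/(24836+43.8) = 0.9982

0.9982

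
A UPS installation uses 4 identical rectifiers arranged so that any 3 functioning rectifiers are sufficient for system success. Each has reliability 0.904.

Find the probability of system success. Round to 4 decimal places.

0.9515

R = Σ_{i=3}^{4} C(4,i) p^i (1−p)^{4−i} with p = 0.904
C(4,3)·0.904^3·0.096^1 = 0.283685
C(4,4)·0.904^4·0.096^0 = 0.667842
Sum = 0.9515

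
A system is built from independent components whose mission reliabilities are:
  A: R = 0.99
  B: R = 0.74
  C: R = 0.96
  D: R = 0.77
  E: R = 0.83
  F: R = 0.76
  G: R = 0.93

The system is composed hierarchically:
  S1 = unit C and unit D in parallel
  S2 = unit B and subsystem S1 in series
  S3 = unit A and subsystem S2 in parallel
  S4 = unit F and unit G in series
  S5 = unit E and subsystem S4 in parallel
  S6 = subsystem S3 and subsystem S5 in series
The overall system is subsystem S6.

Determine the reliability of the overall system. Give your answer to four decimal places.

0.9476

Parallel (C and D): 1 − (1 − 0.960000)(1 − 0.770000) = 0.990800
Series (B and [0.990800]): 0.740000 × 0.990800 = 0.733192
Parallel (A and [0.733192]): 1 − (1 − 0.990000)(1 − 0.733192) = 0.997332
Series (F and G): 0.760000 × 0.930000 = 0.706800
Parallel (E and [0.706800]): 1 − (1 − 0.830000)(1 − 0.706800) = 0.950156
Series ([0.997332] and [0.950156]): 0.997332 × 0.950156 = 0.9476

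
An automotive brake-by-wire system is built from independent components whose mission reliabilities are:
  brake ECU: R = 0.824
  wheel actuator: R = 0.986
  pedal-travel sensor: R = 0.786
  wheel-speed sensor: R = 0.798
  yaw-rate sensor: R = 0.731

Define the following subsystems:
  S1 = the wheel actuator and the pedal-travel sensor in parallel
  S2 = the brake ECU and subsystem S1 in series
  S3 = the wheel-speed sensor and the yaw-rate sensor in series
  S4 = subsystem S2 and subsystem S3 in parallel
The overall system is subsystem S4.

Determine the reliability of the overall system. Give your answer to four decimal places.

Parallel (wheel actuator and pedal-travel sensor): 1 − (1 − 0.986000)(1 − 0.786000) = 0.997004
Series (brake ECU and [0.997004]): 0.824000 × 0.997004 = 0.821531
Series (wheel-speed sensor and yaw-rate sensor): 0.798000 × 0.731000 = 0.583338
Parallel ([0.821531] and [0.583338]): 1 − (1 − 0.821531)(1 − 0.583338) = 0.9256

0.9256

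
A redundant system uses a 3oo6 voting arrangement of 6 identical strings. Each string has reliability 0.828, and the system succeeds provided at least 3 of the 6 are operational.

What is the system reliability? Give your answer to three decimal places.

0.990

R = Σ_{i=3}^{6} C(6,i) p^i (1−p)^{6−i} with p = 0.828
C(6,3)·0.828^3·0.172^3 = 0.05777
C(6,4)·0.828^4·0.172^2 = 0.20858
C(6,5)·0.828^5·0.172^1 = 0.40163
C(6,6)·0.828^6·0.172^0 = 0.32224
Sum = 0.990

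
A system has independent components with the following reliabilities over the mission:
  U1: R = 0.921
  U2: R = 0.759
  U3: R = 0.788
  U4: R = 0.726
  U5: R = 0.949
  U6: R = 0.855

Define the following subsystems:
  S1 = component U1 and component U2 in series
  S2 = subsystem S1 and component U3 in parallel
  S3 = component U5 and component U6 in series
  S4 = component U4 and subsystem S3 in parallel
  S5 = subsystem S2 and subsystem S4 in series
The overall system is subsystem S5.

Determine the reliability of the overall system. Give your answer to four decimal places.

Series (U1 and U2): 0.921000 × 0.759000 = 0.699039
Parallel ([0.699039] and U3): 1 − (1 − 0.699039)(1 − 0.788000) = 0.936196
Series (U5 and U6): 0.949000 × 0.855000 = 0.811395
Parallel (U4 and [0.811395]): 1 − (1 − 0.726000)(1 − 0.811395) = 0.948322
Series ([0.936196] and [0.948322]): 0.936196 × 0.948322 = 0.8878

0.8878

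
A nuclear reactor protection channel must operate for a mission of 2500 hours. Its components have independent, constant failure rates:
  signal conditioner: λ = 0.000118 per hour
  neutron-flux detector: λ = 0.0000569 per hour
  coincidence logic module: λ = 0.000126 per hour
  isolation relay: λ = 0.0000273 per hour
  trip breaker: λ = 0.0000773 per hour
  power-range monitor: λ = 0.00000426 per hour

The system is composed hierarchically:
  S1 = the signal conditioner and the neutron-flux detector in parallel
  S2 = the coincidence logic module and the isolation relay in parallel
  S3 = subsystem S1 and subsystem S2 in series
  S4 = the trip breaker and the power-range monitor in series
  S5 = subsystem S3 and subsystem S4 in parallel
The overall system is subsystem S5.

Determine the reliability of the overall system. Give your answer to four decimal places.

R(signal conditioner) = exp(−0.000118 × 2500) = 0.744532
R(neutron-flux detector) = exp(−0.0000569 × 2500) = 0.867404
R(coincidence logic module) = exp(−0.000126 × 2500) = 0.729789
R(isolation relay) = exp(−0.0000273 × 2500) = 0.934027
R(trip breaker) = exp(−0.0000773 × 2500) = 0.824276
R(power-range monitor) = exp(−0.00000426 × 2500) = 0.989407
Parallel (signal conditioner and neutron-flux detector): 1 − (1 − 0.744532)(1 − 0.867404) = 0.966126
Parallel (coincidence logic module and isolation relay): 1 − (1 − 0.729789)(1 − 0.934027) = 0.982173
Series ([0.966126] and [0.982173]): 0.966126 × 0.982173 = 0.948903
Series (trip breaker and power-range monitor): 0.824276 × 0.989407 = 0.815544
Parallel ([0.948903] and [0.815544]): 1 − (1 − 0.948903)(1 − 0.815544) = 0.9906

0.9906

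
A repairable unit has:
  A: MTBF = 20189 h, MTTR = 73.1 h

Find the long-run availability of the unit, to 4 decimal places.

0.9964

A(A) = MTBF/(MTBF+MTTR) = 20189/(20189+73.1) = 0.9964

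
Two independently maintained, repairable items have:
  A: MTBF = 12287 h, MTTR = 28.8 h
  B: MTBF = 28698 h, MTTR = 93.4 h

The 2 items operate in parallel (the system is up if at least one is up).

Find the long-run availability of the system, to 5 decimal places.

A(A) = MTBF/(MTBF+MTTR) = 12287/(12287+28.8) = 0.997662
A(B) = MTBF/(MTBF+MTTR) = 28698/(28698+93.4) = 0.996756
Parallel availability: 1 − (1 − 0.997662)(1 − 0.996756) = 0.99999

0.99999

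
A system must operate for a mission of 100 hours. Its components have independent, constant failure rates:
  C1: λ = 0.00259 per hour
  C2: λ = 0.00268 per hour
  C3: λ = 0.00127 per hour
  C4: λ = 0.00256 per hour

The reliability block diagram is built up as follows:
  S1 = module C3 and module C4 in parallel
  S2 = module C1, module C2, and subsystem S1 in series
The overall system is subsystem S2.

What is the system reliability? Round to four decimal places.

R(C1) = exp(−0.00259 × 100) = 0.771823
R(C2) = exp(−0.00268 × 100) = 0.764908
R(C3) = exp(−0.00127 × 100) = 0.880734
R(C4) = exp(−0.00256 × 100) = 0.774142
Parallel (C3 and C4): 1 − (1 − 0.880734)(1 − 0.774142) = 0.973063
Series (C1, C2, and [0.973063]): 0.771823 × 0.764908 × 0.973063 = 0.5745

0.5745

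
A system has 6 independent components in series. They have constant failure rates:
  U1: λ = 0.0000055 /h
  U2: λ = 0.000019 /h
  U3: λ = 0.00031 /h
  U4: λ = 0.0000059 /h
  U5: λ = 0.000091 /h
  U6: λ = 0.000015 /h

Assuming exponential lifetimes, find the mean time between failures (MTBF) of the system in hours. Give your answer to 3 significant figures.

2240

Series of exponential components: λ_sys = Σ λ_i
λ_sys = 0.0000055 + 0.000019 + 0.00031 + 0.0000059 + 0.000091 + 0.000015 = 4.4640e-04 /h
MTBF = 1 / λ_sys = 2240 h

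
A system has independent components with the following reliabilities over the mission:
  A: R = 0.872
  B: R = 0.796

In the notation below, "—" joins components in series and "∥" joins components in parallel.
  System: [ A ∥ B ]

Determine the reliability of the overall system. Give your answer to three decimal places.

0.974

Parallel (A and B): 1 − (1 − 0.87200)(1 − 0.79600) = 0.974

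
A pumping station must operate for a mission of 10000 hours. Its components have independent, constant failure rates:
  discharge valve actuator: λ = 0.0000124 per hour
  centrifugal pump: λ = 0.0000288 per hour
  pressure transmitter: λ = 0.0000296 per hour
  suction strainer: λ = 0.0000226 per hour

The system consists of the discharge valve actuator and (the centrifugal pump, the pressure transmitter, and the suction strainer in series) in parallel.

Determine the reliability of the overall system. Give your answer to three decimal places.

0.935

R(discharge valve actuator) = exp(−0.0000124 × 10000) = 0.88338
R(centrifugal pump) = exp(−0.0000288 × 10000) = 0.74976
R(pressure transmitter) = exp(−0.0000296 × 10000) = 0.74379
R(suction strainer) = exp(−0.0000226 × 10000) = 0.79772
Series (centrifugal pump, pressure transmitter, and suction strainer): 0.74976 × 0.74379 × 0.79772 = 0.44486
Parallel (discharge valve actuator and [0.44486]): 1 − (1 − 0.88338)(1 − 0.44486) = 0.935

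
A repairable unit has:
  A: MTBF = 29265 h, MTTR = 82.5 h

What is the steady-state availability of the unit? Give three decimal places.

A(A) = MTBF/(MTBF+MTTR) = 29265/(29265+82.5) = 0.997

0.997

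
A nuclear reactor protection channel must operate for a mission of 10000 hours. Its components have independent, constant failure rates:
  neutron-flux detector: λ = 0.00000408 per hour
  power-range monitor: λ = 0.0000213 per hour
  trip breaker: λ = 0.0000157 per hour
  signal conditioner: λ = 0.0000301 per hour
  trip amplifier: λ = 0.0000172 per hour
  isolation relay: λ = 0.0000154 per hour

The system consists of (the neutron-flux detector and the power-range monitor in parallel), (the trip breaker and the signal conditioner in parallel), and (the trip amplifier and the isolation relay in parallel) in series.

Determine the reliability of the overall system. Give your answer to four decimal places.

R(neutron-flux detector) = exp(−0.00000408 × 10000) = 0.960021
R(power-range monitor) = exp(−0.0000213 × 10000) = 0.808156
R(trip breaker) = exp(−0.0000157 × 10000) = 0.854704
R(signal conditioner) = exp(−0.0000301 × 10000) = 0.740078
R(trip amplifier) = exp(−0.0000172 × 10000) = 0.841979
R(isolation relay) = exp(−0.0000154 × 10000) = 0.857272
Parallel (neutron-flux detector and power-range monitor): 1 − (1 − 0.960021)(1 − 0.808156) = 0.992330
Parallel (trip breaker and signal conditioner): 1 − (1 − 0.854704)(1 − 0.740078) = 0.962234
Parallel (trip amplifier and isolation relay): 1 − (1 − 0.841979)(1 − 0.857272) = 0.977446
Series ([0.992330], [0.962234], and [0.977446]): 0.992330 × 0.962234 × 0.977446 = 0.9333

0.9333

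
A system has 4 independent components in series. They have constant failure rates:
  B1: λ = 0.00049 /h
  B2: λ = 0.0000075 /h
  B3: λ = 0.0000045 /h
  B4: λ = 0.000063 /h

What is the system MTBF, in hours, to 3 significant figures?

1770

Series of exponential components: λ_sys = Σ λ_i
λ_sys = 0.00049 + 0.0000075 + 0.0000045 + 0.000063 = 5.6500e-04 /h
MTBF = 1 / λ_sys = 1770 h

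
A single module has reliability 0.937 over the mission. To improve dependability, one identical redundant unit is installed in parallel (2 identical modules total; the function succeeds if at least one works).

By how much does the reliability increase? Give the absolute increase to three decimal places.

R_before = 0.937
R_after = 1 − (1 − 0.937)^2 = 0.996
ΔR = 0.996 − 0.937 = 0.059

0.059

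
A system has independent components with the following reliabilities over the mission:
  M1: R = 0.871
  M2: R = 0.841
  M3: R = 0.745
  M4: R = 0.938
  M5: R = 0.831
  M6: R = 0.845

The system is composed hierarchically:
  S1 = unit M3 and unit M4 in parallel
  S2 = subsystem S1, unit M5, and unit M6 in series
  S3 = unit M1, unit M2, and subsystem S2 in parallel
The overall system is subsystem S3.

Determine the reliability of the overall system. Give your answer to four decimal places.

Parallel (M3 and M4): 1 − (1 − 0.745000)(1 − 0.938000) = 0.984190
Series ([0.984190], M5, and M6): 0.984190 × 0.831000 × 0.845000 = 0.691093
Parallel (M1, M2, and [0.691093]): 1 − (1 − 0.871000)(1 − 0.841000)(1 − 0.691093) = 0.9937

0.9937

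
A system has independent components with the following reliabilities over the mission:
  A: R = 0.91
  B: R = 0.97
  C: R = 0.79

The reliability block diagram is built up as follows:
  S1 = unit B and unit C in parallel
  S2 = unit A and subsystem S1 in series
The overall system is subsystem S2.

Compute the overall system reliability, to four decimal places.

0.9043

Parallel (B and C): 1 − (1 − 0.970000)(1 − 0.790000) = 0.993700
Series (A and [0.993700]): 0.910000 × 0.993700 = 0.9043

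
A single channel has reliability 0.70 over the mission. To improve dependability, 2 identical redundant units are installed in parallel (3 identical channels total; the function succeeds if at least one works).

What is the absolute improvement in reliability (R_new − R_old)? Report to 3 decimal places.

0.273

R_before = 0.70
R_after = 1 − (1 − 0.70)^3 = 0.973
ΔR = 0.973 − 0.70 = 0.273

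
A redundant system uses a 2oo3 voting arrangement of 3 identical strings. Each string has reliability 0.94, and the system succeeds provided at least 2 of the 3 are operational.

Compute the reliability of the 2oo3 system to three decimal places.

0.990

R = Σ_{i=2}^{3} C(3,i) p^i (1−p)^{3−i} with p = 0.94
C(3,2)·0.94^2·0.06^1 = 0.15905
C(3,3)·0.94^3·0.06^0 = 0.83058
Sum = 0.990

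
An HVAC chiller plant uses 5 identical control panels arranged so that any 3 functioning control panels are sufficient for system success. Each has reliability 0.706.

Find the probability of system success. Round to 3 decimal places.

0.845

R = Σ_{i=3}^{5} C(5,i) p^i (1−p)^{5−i} with p = 0.706
C(5,3)·0.706^3·0.294^2 = 0.30416
C(5,4)·0.706^4·0.294^1 = 0.36520
C(5,5)·0.706^5·0.294^0 = 0.17540
Sum = 0.845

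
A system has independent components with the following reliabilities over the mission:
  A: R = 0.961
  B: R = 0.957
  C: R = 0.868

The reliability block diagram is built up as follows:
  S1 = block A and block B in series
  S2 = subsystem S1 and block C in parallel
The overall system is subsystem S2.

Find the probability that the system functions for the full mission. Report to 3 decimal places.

0.989

Series (A and B): 0.96100 × 0.95700 = 0.91968
Parallel ([0.91968] and C): 1 − (1 − 0.91968)(1 − 0.86800) = 0.989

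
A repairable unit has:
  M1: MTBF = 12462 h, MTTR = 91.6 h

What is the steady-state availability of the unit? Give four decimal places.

A(M1) = MTBF/(MTBF+MTTR) = 12462/(12462+91.6) = 0.9927

0.9927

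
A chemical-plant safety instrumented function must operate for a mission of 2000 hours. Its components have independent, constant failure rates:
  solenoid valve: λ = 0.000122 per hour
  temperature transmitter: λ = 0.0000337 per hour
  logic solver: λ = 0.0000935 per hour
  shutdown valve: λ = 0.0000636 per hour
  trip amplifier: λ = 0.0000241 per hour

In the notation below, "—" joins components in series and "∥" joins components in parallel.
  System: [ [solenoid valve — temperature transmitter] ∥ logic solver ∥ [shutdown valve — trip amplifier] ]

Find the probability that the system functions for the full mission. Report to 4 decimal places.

0.9927

R(solenoid valve) = exp(−0.000122 × 2000) = 0.783488
R(temperature transmitter) = exp(−0.0000337 × 2000) = 0.934821
R(logic solver) = exp(−0.0000935 × 2000) = 0.829444
R(shutdown valve) = exp(−0.0000636 × 2000) = 0.880558
R(trip amplifier) = exp(−0.0000241 × 2000) = 0.952943
Series (solenoid valve and temperature transmitter): 0.783488 × 0.934821 = 0.732421
Series (shutdown valve and trip amplifier): 0.880558 × 0.952943 = 0.839122
Parallel ([0.732421], logic solver, and [0.839122]): 1 − (1 − 0.732421)(1 − 0.829444)(1 − 0.839122) = 0.9927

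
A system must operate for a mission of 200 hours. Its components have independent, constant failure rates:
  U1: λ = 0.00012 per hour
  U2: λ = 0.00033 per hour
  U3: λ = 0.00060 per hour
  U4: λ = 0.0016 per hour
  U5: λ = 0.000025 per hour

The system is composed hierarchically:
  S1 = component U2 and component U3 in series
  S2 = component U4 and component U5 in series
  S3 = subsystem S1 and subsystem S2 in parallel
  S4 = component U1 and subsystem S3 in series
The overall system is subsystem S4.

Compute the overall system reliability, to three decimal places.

0.930

R(U1) = exp(−0.00012 × 200) = 0.97629
R(U2) = exp(−0.00033 × 200) = 0.93613
R(U3) = exp(−0.00060 × 200) = 0.88692
R(U4) = exp(−0.0016 × 200) = 0.72615
R(U5) = exp(−0.000025 × 200) = 0.99501
Series (U2 and U3): 0.93613 × 0.88692 = 0.83027
Series (U4 and U5): 0.72615 × 0.99501 = 0.72253
Parallel ([0.83027] and [0.72253]): 1 − (1 − 0.83027)(1 − 0.72253) = 0.95291
Series (U1 and [0.95291]): 0.97629 × 0.95291 = 0.930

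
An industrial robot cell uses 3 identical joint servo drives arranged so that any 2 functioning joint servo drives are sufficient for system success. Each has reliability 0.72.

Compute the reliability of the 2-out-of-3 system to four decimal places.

0.8087

R = Σ_{i=2}^{3} C(3,i) p^i (1−p)^{3−i} with p = 0.72
C(3,2)·0.72^2·0.28^1 = 0.435456
C(3,3)·0.72^3·0.28^0 = 0.373248
Sum = 0.8087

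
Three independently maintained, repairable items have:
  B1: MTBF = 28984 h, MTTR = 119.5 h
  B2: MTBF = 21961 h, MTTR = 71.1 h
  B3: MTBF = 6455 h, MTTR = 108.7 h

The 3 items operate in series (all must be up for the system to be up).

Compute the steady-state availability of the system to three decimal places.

A(B1) = MTBF/(MTBF+MTTR) = 28984/(28984+119.5) = 0.995894
A(B2) = MTBF/(MTBF+MTTR) = 21961/(21961+71.1) = 0.996773
A(B3) = MTBF/(MTBF+MTTR) = 6455/(6455+108.7) = 0.983439
Series availability: 0.995894 × 0.996773 × 0.983439 = 0.976

0.976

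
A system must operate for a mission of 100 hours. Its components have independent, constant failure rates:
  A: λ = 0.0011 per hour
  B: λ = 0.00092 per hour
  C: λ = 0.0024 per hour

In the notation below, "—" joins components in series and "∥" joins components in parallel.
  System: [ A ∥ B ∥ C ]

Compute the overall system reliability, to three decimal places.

R(A) = exp(−0.0011 × 100) = 0.89583
R(B) = exp(−0.00092 × 100) = 0.91211
R(C) = exp(−0.0024 × 100) = 0.78663
Parallel (A, B, and C): 1 − (1 − 0.89583)(1 − 0.91211)(1 − 0.78663) = 0.998

0.998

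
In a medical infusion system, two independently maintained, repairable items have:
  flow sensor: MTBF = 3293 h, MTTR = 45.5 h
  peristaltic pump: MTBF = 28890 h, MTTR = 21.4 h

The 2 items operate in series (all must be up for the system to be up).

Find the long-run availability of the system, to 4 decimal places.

A(flow sensor) = MTBF/(MTBF+MTTR) = 3293/(3293+45.5) = 0.986371
A(peristaltic pump) = MTBF/(MTBF+MTTR) = 28890/(28890+21.4) = 0.999260
Series availability: 0.986371 × 0.999260 = 0.9856

0.9856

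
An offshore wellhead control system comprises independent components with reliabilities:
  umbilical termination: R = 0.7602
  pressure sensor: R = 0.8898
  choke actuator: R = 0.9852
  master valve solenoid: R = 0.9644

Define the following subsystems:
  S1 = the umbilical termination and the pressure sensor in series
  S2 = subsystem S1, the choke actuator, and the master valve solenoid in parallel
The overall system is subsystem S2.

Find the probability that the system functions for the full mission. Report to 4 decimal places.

0.9998

Series (umbilical termination and pressure sensor): 0.760200 × 0.889800 = 0.676426
Parallel ([0.676426], choke actuator, and master valve solenoid): 1 − (1 − 0.676426)(1 − 0.985200)(1 − 0.964400) = 0.9998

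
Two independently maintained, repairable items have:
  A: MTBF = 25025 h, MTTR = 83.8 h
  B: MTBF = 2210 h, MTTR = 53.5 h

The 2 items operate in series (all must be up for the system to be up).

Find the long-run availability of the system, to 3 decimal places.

0.973

A(A) = MTBF/(MTBF+MTTR) = 25025/(25025+83.8) = 0.996663
A(B) = MTBF/(MTBF+MTTR) = 2210/(2210+53.5) = 0.976364
Series availability: 0.996663 × 0.976364 = 0.973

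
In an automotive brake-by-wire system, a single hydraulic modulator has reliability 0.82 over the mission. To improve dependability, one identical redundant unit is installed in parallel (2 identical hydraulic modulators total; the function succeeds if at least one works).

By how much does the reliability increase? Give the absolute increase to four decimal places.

0.1476

R_before = 0.82
R_after = 1 − (1 − 0.82)^2 = 0.9676
ΔR = 0.9676 − 0.82 = 0.1476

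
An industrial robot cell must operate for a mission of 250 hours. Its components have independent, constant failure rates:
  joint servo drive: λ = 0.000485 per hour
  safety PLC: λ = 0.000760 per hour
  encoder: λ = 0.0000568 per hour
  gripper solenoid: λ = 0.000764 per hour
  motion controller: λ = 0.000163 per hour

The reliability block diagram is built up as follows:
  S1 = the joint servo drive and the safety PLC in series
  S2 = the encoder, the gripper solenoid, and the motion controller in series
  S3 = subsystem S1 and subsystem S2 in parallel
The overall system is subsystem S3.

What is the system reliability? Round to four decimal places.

0.9417

R(joint servo drive) = exp(−0.000485 × 250) = 0.885812
R(safety PLC) = exp(−0.000760 × 250) = 0.826959
R(encoder) = exp(−0.0000568 × 250) = 0.985900
R(gripper solenoid) = exp(−0.000764 × 250) = 0.826133
R(motion controller) = exp(−0.000163 × 250) = 0.960069
Series (joint servo drive and safety PLC): 0.885812 × 0.826959 = 0.732530
Series (encoder, gripper solenoid, and motion controller): 0.985900 × 0.826133 × 0.960069 = 0.781961
Parallel ([0.732530] and [0.781961]): 1 − (1 − 0.732530)(1 − 0.781961) = 0.9417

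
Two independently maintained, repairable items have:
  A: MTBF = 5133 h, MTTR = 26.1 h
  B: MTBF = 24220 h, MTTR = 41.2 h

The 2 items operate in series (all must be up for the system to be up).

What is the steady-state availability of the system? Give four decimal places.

A(A) = MTBF/(MTBF+MTTR) = 5133/(5133+26.1) = 0.994941
A(B) = MTBF/(MTBF+MTTR) = 24220/(24220+41.2) = 0.998302
Series availability: 0.994941 × 0.998302 = 0.9933

0.9933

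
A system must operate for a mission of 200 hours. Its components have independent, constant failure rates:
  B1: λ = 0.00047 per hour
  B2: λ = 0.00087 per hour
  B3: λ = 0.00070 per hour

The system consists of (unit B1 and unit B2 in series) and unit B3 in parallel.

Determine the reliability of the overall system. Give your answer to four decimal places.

0.9693

R(B1) = exp(−0.00047 × 200) = 0.910283
R(B2) = exp(−0.00087 × 200) = 0.840297
R(B3) = exp(−0.00070 × 200) = 0.869358
Series (B1 and B2): 0.910283 × 0.840297 = 0.764908
Parallel ([0.764908] and B3): 1 − (1 − 0.764908)(1 − 0.869358) = 0.9693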